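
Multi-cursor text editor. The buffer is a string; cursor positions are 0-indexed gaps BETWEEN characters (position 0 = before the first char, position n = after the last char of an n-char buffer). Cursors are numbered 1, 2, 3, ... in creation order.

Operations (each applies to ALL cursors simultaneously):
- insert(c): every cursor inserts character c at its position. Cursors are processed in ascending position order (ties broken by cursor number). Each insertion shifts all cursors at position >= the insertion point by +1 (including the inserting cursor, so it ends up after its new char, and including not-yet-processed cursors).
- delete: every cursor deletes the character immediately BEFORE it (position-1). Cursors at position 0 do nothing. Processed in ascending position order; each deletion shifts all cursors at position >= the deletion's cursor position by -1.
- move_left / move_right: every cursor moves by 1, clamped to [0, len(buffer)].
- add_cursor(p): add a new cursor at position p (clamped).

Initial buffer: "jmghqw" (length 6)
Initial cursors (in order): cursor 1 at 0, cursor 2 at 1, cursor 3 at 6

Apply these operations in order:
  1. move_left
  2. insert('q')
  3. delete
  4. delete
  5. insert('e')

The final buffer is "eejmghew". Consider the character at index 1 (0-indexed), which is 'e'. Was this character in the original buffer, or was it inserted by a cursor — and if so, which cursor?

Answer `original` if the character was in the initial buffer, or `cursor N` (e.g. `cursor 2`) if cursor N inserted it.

Answer: cursor 2

Derivation:
After op 1 (move_left): buffer="jmghqw" (len 6), cursors c1@0 c2@0 c3@5, authorship ......
After op 2 (insert('q')): buffer="qqjmghqqw" (len 9), cursors c1@2 c2@2 c3@8, authorship 12.....3.
After op 3 (delete): buffer="jmghqw" (len 6), cursors c1@0 c2@0 c3@5, authorship ......
After op 4 (delete): buffer="jmghw" (len 5), cursors c1@0 c2@0 c3@4, authorship .....
After op 5 (insert('e')): buffer="eejmghew" (len 8), cursors c1@2 c2@2 c3@7, authorship 12....3.
Authorship (.=original, N=cursor N): 1 2 . . . . 3 .
Index 1: author = 2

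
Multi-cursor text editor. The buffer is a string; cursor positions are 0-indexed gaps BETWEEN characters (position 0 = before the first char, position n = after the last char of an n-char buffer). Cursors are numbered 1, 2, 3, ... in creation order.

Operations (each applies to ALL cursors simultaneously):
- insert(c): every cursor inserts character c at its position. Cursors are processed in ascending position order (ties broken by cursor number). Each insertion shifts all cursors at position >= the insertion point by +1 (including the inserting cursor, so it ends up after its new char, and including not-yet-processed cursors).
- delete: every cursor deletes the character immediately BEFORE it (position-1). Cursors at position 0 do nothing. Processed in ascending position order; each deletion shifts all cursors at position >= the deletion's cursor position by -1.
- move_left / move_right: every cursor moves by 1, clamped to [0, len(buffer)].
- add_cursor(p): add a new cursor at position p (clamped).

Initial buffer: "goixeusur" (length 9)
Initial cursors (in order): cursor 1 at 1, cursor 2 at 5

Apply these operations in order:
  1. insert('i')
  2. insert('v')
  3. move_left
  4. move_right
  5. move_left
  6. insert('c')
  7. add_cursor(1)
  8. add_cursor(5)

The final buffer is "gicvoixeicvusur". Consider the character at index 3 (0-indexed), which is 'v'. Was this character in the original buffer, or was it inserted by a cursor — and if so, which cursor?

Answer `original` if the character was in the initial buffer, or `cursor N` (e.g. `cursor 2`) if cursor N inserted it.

Answer: cursor 1

Derivation:
After op 1 (insert('i')): buffer="gioixeiusur" (len 11), cursors c1@2 c2@7, authorship .1....2....
After op 2 (insert('v')): buffer="givoixeivusur" (len 13), cursors c1@3 c2@9, authorship .11....22....
After op 3 (move_left): buffer="givoixeivusur" (len 13), cursors c1@2 c2@8, authorship .11....22....
After op 4 (move_right): buffer="givoixeivusur" (len 13), cursors c1@3 c2@9, authorship .11....22....
After op 5 (move_left): buffer="givoixeivusur" (len 13), cursors c1@2 c2@8, authorship .11....22....
After op 6 (insert('c')): buffer="gicvoixeicvusur" (len 15), cursors c1@3 c2@10, authorship .111....222....
After op 7 (add_cursor(1)): buffer="gicvoixeicvusur" (len 15), cursors c3@1 c1@3 c2@10, authorship .111....222....
After op 8 (add_cursor(5)): buffer="gicvoixeicvusur" (len 15), cursors c3@1 c1@3 c4@5 c2@10, authorship .111....222....
Authorship (.=original, N=cursor N): . 1 1 1 . . . . 2 2 2 . . . .
Index 3: author = 1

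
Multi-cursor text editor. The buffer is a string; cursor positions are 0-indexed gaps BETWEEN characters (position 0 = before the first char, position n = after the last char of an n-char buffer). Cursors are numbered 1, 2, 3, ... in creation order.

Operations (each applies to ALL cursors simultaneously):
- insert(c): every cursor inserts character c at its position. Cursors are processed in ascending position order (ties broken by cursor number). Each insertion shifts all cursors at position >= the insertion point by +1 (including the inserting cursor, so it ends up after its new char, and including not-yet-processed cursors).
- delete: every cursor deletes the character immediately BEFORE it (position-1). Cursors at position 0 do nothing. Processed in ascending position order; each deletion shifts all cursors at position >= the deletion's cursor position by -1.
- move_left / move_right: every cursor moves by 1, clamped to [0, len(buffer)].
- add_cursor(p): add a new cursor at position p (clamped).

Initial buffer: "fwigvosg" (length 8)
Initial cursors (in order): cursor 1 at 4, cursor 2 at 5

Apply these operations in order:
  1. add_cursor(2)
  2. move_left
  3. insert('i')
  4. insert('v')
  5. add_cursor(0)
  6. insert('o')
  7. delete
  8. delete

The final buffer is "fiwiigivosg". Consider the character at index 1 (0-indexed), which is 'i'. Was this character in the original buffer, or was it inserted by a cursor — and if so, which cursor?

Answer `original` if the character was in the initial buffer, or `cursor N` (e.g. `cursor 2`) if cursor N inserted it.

Answer: cursor 3

Derivation:
After op 1 (add_cursor(2)): buffer="fwigvosg" (len 8), cursors c3@2 c1@4 c2@5, authorship ........
After op 2 (move_left): buffer="fwigvosg" (len 8), cursors c3@1 c1@3 c2@4, authorship ........
After op 3 (insert('i')): buffer="fiwiigivosg" (len 11), cursors c3@2 c1@5 c2@7, authorship .3..1.2....
After op 4 (insert('v')): buffer="fivwiivgivvosg" (len 14), cursors c3@3 c1@7 c2@10, authorship .33..11.22....
After op 5 (add_cursor(0)): buffer="fivwiivgivvosg" (len 14), cursors c4@0 c3@3 c1@7 c2@10, authorship .33..11.22....
After op 6 (insert('o')): buffer="ofivowiivogivovosg" (len 18), cursors c4@1 c3@5 c1@10 c2@14, authorship 4.333..111.222....
After op 7 (delete): buffer="fivwiivgivvosg" (len 14), cursors c4@0 c3@3 c1@7 c2@10, authorship .33..11.22....
After op 8 (delete): buffer="fiwiigivosg" (len 11), cursors c4@0 c3@2 c1@5 c2@7, authorship .3..1.2....
Authorship (.=original, N=cursor N): . 3 . . 1 . 2 . . . .
Index 1: author = 3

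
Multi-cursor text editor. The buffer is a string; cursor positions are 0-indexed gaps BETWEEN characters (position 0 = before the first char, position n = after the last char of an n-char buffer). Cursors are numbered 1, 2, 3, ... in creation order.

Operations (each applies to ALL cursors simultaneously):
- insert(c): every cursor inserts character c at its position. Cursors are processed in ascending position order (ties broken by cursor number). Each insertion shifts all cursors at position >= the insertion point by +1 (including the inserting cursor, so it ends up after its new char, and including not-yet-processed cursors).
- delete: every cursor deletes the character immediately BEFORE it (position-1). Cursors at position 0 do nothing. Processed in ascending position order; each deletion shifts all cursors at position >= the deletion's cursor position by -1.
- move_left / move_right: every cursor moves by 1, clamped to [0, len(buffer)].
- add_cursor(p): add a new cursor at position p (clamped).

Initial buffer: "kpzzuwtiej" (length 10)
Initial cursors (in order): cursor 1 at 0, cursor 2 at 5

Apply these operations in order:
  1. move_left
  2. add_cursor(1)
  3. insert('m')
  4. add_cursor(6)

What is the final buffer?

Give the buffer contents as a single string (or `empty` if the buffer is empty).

After op 1 (move_left): buffer="kpzzuwtiej" (len 10), cursors c1@0 c2@4, authorship ..........
After op 2 (add_cursor(1)): buffer="kpzzuwtiej" (len 10), cursors c1@0 c3@1 c2@4, authorship ..........
After op 3 (insert('m')): buffer="mkmpzzmuwtiej" (len 13), cursors c1@1 c3@3 c2@7, authorship 1.3...2......
After op 4 (add_cursor(6)): buffer="mkmpzzmuwtiej" (len 13), cursors c1@1 c3@3 c4@6 c2@7, authorship 1.3...2......

Answer: mkmpzzmuwtiej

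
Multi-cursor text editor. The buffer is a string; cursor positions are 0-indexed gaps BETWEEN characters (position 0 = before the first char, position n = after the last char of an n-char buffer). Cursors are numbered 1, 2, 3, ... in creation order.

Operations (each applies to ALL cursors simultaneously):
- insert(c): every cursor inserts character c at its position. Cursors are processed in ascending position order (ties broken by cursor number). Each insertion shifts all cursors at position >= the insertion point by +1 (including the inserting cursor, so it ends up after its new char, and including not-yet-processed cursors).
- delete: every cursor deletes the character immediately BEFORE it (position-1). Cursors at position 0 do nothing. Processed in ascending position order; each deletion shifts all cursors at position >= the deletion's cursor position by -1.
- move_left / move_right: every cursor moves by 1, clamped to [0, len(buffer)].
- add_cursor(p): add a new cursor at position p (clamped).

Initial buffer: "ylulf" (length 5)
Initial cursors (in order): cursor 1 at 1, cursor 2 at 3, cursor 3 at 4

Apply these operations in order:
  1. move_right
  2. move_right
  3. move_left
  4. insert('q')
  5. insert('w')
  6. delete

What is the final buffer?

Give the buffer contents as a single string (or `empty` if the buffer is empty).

Answer: ylqulqqf

Derivation:
After op 1 (move_right): buffer="ylulf" (len 5), cursors c1@2 c2@4 c3@5, authorship .....
After op 2 (move_right): buffer="ylulf" (len 5), cursors c1@3 c2@5 c3@5, authorship .....
After op 3 (move_left): buffer="ylulf" (len 5), cursors c1@2 c2@4 c3@4, authorship .....
After op 4 (insert('q')): buffer="ylqulqqf" (len 8), cursors c1@3 c2@7 c3@7, authorship ..1..23.
After op 5 (insert('w')): buffer="ylqwulqqwwf" (len 11), cursors c1@4 c2@10 c3@10, authorship ..11..2323.
After op 6 (delete): buffer="ylqulqqf" (len 8), cursors c1@3 c2@7 c3@7, authorship ..1..23.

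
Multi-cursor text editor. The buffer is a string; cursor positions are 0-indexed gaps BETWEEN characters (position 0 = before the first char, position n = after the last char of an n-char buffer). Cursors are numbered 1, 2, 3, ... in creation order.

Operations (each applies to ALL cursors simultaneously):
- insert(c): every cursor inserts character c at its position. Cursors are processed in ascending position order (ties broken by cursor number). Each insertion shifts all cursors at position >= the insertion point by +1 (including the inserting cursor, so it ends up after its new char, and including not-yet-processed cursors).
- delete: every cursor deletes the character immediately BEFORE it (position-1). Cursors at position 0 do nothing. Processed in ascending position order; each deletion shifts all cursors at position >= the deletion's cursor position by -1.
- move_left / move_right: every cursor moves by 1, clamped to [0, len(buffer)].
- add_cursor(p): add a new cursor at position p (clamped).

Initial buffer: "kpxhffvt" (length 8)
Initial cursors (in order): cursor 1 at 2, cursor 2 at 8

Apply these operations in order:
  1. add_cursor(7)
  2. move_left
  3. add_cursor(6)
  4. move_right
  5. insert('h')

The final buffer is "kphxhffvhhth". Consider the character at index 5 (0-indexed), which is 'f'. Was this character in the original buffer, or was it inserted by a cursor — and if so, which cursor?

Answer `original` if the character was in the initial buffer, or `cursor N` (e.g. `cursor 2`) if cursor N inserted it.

After op 1 (add_cursor(7)): buffer="kpxhffvt" (len 8), cursors c1@2 c3@7 c2@8, authorship ........
After op 2 (move_left): buffer="kpxhffvt" (len 8), cursors c1@1 c3@6 c2@7, authorship ........
After op 3 (add_cursor(6)): buffer="kpxhffvt" (len 8), cursors c1@1 c3@6 c4@6 c2@7, authorship ........
After op 4 (move_right): buffer="kpxhffvt" (len 8), cursors c1@2 c3@7 c4@7 c2@8, authorship ........
After op 5 (insert('h')): buffer="kphxhffvhhth" (len 12), cursors c1@3 c3@10 c4@10 c2@12, authorship ..1.....34.2
Authorship (.=original, N=cursor N): . . 1 . . . . . 3 4 . 2
Index 5: author = original

Answer: original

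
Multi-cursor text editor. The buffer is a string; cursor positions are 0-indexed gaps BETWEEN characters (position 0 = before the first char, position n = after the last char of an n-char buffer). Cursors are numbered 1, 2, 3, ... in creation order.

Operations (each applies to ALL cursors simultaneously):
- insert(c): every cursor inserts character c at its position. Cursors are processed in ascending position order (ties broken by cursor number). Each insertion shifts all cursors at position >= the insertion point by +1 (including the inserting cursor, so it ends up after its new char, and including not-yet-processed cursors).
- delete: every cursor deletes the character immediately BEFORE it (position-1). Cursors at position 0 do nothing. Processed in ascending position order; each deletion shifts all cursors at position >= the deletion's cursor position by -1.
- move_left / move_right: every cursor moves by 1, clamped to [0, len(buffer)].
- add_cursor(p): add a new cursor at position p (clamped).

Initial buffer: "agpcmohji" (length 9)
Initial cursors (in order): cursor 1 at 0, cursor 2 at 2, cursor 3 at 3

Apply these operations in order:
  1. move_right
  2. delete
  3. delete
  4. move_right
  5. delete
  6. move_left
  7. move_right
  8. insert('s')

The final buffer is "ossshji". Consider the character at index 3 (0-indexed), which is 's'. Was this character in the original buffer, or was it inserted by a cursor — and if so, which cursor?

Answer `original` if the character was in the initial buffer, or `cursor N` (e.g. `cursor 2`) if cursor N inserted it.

Answer: cursor 3

Derivation:
After op 1 (move_right): buffer="agpcmohji" (len 9), cursors c1@1 c2@3 c3@4, authorship .........
After op 2 (delete): buffer="gmohji" (len 6), cursors c1@0 c2@1 c3@1, authorship ......
After op 3 (delete): buffer="mohji" (len 5), cursors c1@0 c2@0 c3@0, authorship .....
After op 4 (move_right): buffer="mohji" (len 5), cursors c1@1 c2@1 c3@1, authorship .....
After op 5 (delete): buffer="ohji" (len 4), cursors c1@0 c2@0 c3@0, authorship ....
After op 6 (move_left): buffer="ohji" (len 4), cursors c1@0 c2@0 c3@0, authorship ....
After op 7 (move_right): buffer="ohji" (len 4), cursors c1@1 c2@1 c3@1, authorship ....
After op 8 (insert('s')): buffer="ossshji" (len 7), cursors c1@4 c2@4 c3@4, authorship .123...
Authorship (.=original, N=cursor N): . 1 2 3 . . .
Index 3: author = 3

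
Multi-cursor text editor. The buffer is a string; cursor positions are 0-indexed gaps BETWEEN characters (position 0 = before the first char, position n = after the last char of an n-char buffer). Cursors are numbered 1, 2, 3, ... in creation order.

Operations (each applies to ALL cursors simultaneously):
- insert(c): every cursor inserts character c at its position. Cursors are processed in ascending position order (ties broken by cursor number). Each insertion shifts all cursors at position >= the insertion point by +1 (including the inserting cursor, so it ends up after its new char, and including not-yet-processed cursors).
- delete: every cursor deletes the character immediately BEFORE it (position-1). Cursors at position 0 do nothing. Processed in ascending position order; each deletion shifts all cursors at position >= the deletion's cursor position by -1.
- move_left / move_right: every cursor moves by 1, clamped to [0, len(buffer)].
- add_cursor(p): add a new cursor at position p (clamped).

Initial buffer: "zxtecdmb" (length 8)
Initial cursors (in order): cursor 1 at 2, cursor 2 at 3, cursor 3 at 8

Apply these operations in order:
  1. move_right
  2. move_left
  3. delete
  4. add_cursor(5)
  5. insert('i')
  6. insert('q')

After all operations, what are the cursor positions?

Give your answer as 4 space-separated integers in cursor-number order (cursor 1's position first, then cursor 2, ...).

Answer: 5 5 10 13

Derivation:
After op 1 (move_right): buffer="zxtecdmb" (len 8), cursors c1@3 c2@4 c3@8, authorship ........
After op 2 (move_left): buffer="zxtecdmb" (len 8), cursors c1@2 c2@3 c3@7, authorship ........
After op 3 (delete): buffer="zecdb" (len 5), cursors c1@1 c2@1 c3@4, authorship .....
After op 4 (add_cursor(5)): buffer="zecdb" (len 5), cursors c1@1 c2@1 c3@4 c4@5, authorship .....
After op 5 (insert('i')): buffer="ziiecdibi" (len 9), cursors c1@3 c2@3 c3@7 c4@9, authorship .12...3.4
After op 6 (insert('q')): buffer="ziiqqecdiqbiq" (len 13), cursors c1@5 c2@5 c3@10 c4@13, authorship .1212...33.44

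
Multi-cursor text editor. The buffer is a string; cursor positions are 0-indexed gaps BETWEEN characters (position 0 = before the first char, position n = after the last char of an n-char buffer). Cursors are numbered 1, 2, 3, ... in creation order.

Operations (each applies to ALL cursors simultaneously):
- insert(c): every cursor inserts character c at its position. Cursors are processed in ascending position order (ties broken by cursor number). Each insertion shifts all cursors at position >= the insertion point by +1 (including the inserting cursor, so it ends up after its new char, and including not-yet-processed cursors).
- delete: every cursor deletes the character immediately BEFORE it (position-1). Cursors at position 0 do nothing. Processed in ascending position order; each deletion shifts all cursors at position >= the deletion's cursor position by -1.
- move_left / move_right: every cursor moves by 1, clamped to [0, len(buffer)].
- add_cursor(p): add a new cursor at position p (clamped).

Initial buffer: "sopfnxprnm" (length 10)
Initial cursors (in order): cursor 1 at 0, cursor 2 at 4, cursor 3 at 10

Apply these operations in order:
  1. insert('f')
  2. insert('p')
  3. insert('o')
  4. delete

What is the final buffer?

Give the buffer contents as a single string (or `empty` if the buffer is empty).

Answer: fpsopffpnxprnmfp

Derivation:
After op 1 (insert('f')): buffer="fsopffnxprnmf" (len 13), cursors c1@1 c2@6 c3@13, authorship 1....2......3
After op 2 (insert('p')): buffer="fpsopffpnxprnmfp" (len 16), cursors c1@2 c2@8 c3@16, authorship 11....22......33
After op 3 (insert('o')): buffer="fposopffponxprnmfpo" (len 19), cursors c1@3 c2@10 c3@19, authorship 111....222......333
After op 4 (delete): buffer="fpsopffpnxprnmfp" (len 16), cursors c1@2 c2@8 c3@16, authorship 11....22......33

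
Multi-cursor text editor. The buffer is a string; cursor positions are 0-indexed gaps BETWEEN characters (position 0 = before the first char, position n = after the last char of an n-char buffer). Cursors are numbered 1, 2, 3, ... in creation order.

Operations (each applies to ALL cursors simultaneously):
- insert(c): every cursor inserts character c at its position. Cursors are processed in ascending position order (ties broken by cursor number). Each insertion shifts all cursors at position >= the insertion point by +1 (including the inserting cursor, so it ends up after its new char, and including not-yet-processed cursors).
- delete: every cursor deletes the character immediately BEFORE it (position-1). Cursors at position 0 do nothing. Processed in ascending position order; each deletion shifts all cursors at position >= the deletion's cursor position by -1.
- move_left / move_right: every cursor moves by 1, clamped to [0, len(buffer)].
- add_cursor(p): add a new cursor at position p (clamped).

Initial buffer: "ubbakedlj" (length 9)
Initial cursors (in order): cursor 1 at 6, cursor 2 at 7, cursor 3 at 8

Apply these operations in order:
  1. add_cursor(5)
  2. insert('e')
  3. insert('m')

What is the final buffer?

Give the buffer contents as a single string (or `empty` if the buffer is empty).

Answer: ubbakemeemdemlemj

Derivation:
After op 1 (add_cursor(5)): buffer="ubbakedlj" (len 9), cursors c4@5 c1@6 c2@7 c3@8, authorship .........
After op 2 (insert('e')): buffer="ubbakeeedelej" (len 13), cursors c4@6 c1@8 c2@10 c3@12, authorship .....4.1.2.3.
After op 3 (insert('m')): buffer="ubbakemeemdemlemj" (len 17), cursors c4@7 c1@10 c2@13 c3@16, authorship .....44.11.22.33.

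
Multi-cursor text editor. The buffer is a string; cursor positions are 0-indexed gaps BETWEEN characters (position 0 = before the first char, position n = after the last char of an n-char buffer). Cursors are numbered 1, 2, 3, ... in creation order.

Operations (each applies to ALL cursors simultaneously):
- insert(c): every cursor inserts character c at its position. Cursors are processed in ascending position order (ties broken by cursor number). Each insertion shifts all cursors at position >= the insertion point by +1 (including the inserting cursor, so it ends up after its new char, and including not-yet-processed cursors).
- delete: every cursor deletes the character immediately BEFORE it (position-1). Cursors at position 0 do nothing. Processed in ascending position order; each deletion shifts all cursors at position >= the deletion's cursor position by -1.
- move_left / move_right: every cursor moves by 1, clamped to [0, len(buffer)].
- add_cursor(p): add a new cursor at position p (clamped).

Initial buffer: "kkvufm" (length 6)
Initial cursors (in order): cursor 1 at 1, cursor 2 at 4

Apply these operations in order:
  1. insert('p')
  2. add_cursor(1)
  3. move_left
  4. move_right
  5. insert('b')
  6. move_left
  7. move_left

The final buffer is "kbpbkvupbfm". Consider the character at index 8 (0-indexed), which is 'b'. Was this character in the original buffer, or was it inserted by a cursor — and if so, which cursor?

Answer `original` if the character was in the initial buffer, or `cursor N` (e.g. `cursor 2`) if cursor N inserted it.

After op 1 (insert('p')): buffer="kpkvupfm" (len 8), cursors c1@2 c2@6, authorship .1...2..
After op 2 (add_cursor(1)): buffer="kpkvupfm" (len 8), cursors c3@1 c1@2 c2@6, authorship .1...2..
After op 3 (move_left): buffer="kpkvupfm" (len 8), cursors c3@0 c1@1 c2@5, authorship .1...2..
After op 4 (move_right): buffer="kpkvupfm" (len 8), cursors c3@1 c1@2 c2@6, authorship .1...2..
After op 5 (insert('b')): buffer="kbpbkvupbfm" (len 11), cursors c3@2 c1@4 c2@9, authorship .311...22..
After op 6 (move_left): buffer="kbpbkvupbfm" (len 11), cursors c3@1 c1@3 c2@8, authorship .311...22..
After op 7 (move_left): buffer="kbpbkvupbfm" (len 11), cursors c3@0 c1@2 c2@7, authorship .311...22..
Authorship (.=original, N=cursor N): . 3 1 1 . . . 2 2 . .
Index 8: author = 2

Answer: cursor 2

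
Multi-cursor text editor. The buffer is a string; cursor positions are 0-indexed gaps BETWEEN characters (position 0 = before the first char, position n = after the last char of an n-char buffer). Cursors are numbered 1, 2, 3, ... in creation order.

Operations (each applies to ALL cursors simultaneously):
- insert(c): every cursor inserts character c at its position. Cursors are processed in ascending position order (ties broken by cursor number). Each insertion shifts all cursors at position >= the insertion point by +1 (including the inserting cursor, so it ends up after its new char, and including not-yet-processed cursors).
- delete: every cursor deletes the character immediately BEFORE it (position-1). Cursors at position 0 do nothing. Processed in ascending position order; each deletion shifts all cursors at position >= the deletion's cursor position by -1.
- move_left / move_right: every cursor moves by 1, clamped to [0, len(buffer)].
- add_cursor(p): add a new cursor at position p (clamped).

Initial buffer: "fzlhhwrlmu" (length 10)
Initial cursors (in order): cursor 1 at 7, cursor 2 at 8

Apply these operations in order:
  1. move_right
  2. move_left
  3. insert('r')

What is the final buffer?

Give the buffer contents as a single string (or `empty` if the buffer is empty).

Answer: fzlhhwrrlrmu

Derivation:
After op 1 (move_right): buffer="fzlhhwrlmu" (len 10), cursors c1@8 c2@9, authorship ..........
After op 2 (move_left): buffer="fzlhhwrlmu" (len 10), cursors c1@7 c2@8, authorship ..........
After op 3 (insert('r')): buffer="fzlhhwrrlrmu" (len 12), cursors c1@8 c2@10, authorship .......1.2..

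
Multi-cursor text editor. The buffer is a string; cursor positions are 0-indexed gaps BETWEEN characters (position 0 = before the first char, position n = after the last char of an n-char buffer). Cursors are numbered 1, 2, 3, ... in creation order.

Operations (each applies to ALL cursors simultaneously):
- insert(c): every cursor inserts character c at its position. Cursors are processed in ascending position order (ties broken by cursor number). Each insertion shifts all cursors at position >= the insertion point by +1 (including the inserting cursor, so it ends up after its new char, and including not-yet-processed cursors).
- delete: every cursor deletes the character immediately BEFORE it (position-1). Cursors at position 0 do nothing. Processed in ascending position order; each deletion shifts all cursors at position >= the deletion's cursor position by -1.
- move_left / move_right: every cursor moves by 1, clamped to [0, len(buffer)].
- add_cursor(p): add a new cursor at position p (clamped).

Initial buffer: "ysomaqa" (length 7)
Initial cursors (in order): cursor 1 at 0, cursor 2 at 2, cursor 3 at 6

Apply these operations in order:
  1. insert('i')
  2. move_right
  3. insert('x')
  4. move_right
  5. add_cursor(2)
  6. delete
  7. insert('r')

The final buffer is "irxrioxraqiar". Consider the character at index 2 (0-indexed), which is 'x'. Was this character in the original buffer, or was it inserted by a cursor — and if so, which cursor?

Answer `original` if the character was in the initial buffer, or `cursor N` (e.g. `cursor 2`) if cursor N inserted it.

Answer: cursor 1

Derivation:
After op 1 (insert('i')): buffer="iysiomaqia" (len 10), cursors c1@1 c2@4 c3@9, authorship 1..2....3.
After op 2 (move_right): buffer="iysiomaqia" (len 10), cursors c1@2 c2@5 c3@10, authorship 1..2....3.
After op 3 (insert('x')): buffer="iyxsioxmaqiax" (len 13), cursors c1@3 c2@7 c3@13, authorship 1.1.2.2...3.3
After op 4 (move_right): buffer="iyxsioxmaqiax" (len 13), cursors c1@4 c2@8 c3@13, authorship 1.1.2.2...3.3
After op 5 (add_cursor(2)): buffer="iyxsioxmaqiax" (len 13), cursors c4@2 c1@4 c2@8 c3@13, authorship 1.1.2.2...3.3
After op 6 (delete): buffer="ixioxaqia" (len 9), cursors c4@1 c1@2 c2@5 c3@9, authorship 112.2..3.
After op 7 (insert('r')): buffer="irxrioxraqiar" (len 13), cursors c4@2 c1@4 c2@8 c3@13, authorship 14112.22..3.3
Authorship (.=original, N=cursor N): 1 4 1 1 2 . 2 2 . . 3 . 3
Index 2: author = 1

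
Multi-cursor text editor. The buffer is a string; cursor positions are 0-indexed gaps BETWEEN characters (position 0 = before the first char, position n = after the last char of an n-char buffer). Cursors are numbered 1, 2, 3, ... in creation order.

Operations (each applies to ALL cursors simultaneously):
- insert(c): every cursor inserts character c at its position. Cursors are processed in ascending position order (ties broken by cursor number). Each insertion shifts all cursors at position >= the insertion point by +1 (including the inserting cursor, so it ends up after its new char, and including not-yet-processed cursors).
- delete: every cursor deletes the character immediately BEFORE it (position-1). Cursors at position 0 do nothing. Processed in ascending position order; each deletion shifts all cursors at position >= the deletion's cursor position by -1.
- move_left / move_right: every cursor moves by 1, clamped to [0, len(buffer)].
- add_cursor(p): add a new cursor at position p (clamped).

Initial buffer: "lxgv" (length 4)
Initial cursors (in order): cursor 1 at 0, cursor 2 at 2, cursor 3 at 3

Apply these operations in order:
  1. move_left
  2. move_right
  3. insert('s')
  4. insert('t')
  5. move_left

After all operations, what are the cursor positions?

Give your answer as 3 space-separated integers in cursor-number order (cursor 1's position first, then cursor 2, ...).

Answer: 2 5 8

Derivation:
After op 1 (move_left): buffer="lxgv" (len 4), cursors c1@0 c2@1 c3@2, authorship ....
After op 2 (move_right): buffer="lxgv" (len 4), cursors c1@1 c2@2 c3@3, authorship ....
After op 3 (insert('s')): buffer="lsxsgsv" (len 7), cursors c1@2 c2@4 c3@6, authorship .1.2.3.
After op 4 (insert('t')): buffer="lstxstgstv" (len 10), cursors c1@3 c2@6 c3@9, authorship .11.22.33.
After op 5 (move_left): buffer="lstxstgstv" (len 10), cursors c1@2 c2@5 c3@8, authorship .11.22.33.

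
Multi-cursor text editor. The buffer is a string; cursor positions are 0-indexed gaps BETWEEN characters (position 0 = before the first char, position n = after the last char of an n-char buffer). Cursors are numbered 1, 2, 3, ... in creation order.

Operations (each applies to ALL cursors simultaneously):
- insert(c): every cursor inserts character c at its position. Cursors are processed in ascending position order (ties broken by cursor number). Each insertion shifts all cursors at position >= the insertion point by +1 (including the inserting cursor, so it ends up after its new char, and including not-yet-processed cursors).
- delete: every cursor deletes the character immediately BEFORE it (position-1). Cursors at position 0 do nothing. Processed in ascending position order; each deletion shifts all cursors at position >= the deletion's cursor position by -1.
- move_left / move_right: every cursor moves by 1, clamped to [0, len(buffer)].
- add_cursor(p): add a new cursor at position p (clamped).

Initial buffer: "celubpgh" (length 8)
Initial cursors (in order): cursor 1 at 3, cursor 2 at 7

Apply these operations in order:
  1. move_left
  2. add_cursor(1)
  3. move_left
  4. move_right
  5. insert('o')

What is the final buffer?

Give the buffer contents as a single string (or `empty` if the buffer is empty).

After op 1 (move_left): buffer="celubpgh" (len 8), cursors c1@2 c2@6, authorship ........
After op 2 (add_cursor(1)): buffer="celubpgh" (len 8), cursors c3@1 c1@2 c2@6, authorship ........
After op 3 (move_left): buffer="celubpgh" (len 8), cursors c3@0 c1@1 c2@5, authorship ........
After op 4 (move_right): buffer="celubpgh" (len 8), cursors c3@1 c1@2 c2@6, authorship ........
After op 5 (insert('o')): buffer="coeolubpogh" (len 11), cursors c3@2 c1@4 c2@9, authorship .3.1....2..

Answer: coeolubpogh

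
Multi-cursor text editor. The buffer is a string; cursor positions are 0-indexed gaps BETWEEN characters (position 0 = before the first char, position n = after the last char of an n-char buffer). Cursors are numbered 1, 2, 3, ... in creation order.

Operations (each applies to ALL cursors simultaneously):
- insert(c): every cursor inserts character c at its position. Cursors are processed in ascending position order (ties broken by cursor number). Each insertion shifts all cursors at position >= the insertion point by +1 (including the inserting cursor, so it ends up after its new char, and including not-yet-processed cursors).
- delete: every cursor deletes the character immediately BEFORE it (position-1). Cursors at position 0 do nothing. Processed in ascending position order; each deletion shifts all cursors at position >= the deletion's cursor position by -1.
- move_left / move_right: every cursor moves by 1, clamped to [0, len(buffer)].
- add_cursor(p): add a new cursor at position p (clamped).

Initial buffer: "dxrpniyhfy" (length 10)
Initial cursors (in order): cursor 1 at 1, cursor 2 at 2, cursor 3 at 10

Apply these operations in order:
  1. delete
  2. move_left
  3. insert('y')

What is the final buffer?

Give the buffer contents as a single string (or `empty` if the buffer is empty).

After op 1 (delete): buffer="rpniyhf" (len 7), cursors c1@0 c2@0 c3@7, authorship .......
After op 2 (move_left): buffer="rpniyhf" (len 7), cursors c1@0 c2@0 c3@6, authorship .......
After op 3 (insert('y')): buffer="yyrpniyhyf" (len 10), cursors c1@2 c2@2 c3@9, authorship 12......3.

Answer: yyrpniyhyf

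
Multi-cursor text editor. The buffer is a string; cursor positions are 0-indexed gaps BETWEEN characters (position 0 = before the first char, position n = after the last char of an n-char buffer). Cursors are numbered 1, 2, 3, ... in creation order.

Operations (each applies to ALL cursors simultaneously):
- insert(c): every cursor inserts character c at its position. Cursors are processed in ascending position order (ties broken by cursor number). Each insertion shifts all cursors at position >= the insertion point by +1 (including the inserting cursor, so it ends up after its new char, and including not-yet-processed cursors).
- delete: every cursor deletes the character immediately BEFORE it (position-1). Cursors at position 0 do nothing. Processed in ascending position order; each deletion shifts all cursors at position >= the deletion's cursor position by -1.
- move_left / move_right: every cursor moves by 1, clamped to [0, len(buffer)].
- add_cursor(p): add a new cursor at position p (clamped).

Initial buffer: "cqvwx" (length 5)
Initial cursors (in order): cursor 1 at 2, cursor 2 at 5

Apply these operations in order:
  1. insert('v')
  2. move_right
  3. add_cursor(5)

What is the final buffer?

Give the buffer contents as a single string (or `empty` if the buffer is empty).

After op 1 (insert('v')): buffer="cqvvwxv" (len 7), cursors c1@3 c2@7, authorship ..1...2
After op 2 (move_right): buffer="cqvvwxv" (len 7), cursors c1@4 c2@7, authorship ..1...2
After op 3 (add_cursor(5)): buffer="cqvvwxv" (len 7), cursors c1@4 c3@5 c2@7, authorship ..1...2

Answer: cqvvwxv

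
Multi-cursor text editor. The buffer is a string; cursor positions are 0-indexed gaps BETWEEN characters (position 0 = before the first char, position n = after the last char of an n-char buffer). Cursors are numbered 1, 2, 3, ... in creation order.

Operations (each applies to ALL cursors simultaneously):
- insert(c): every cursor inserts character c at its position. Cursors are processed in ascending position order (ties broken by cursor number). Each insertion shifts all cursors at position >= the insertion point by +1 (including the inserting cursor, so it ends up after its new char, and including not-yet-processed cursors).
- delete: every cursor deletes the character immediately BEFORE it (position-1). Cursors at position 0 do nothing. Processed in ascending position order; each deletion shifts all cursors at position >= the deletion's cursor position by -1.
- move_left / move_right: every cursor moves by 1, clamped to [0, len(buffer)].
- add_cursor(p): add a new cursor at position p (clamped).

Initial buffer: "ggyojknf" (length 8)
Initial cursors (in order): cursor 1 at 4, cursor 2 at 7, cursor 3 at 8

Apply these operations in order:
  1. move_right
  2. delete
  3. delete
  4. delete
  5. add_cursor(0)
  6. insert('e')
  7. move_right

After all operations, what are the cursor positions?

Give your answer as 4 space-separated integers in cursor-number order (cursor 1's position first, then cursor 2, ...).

Answer: 4 4 4 4

Derivation:
After op 1 (move_right): buffer="ggyojknf" (len 8), cursors c1@5 c2@8 c3@8, authorship ........
After op 2 (delete): buffer="ggyok" (len 5), cursors c1@4 c2@5 c3@5, authorship .....
After op 3 (delete): buffer="gg" (len 2), cursors c1@2 c2@2 c3@2, authorship ..
After op 4 (delete): buffer="" (len 0), cursors c1@0 c2@0 c3@0, authorship 
After op 5 (add_cursor(0)): buffer="" (len 0), cursors c1@0 c2@0 c3@0 c4@0, authorship 
After op 6 (insert('e')): buffer="eeee" (len 4), cursors c1@4 c2@4 c3@4 c4@4, authorship 1234
After op 7 (move_right): buffer="eeee" (len 4), cursors c1@4 c2@4 c3@4 c4@4, authorship 1234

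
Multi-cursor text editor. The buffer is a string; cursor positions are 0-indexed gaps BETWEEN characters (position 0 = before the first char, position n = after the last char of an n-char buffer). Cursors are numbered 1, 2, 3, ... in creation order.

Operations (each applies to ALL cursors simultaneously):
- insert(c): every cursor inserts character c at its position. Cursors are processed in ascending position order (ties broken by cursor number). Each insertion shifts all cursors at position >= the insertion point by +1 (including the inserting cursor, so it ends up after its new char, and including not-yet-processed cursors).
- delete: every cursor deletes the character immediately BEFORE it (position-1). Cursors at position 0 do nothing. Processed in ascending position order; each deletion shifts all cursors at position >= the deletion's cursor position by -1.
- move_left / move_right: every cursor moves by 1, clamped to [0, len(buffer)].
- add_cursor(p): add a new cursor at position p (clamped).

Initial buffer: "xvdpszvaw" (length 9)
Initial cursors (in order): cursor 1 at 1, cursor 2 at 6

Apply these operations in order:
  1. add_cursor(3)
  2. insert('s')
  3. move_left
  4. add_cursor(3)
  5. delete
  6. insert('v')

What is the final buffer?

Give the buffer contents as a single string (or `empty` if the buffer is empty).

Answer: vsvvspsvsvaw

Derivation:
After op 1 (add_cursor(3)): buffer="xvdpszvaw" (len 9), cursors c1@1 c3@3 c2@6, authorship .........
After op 2 (insert('s')): buffer="xsvdspszsvaw" (len 12), cursors c1@2 c3@5 c2@9, authorship .1..3...2...
After op 3 (move_left): buffer="xsvdspszsvaw" (len 12), cursors c1@1 c3@4 c2@8, authorship .1..3...2...
After op 4 (add_cursor(3)): buffer="xsvdspszsvaw" (len 12), cursors c1@1 c4@3 c3@4 c2@8, authorship .1..3...2...
After op 5 (delete): buffer="sspssvaw" (len 8), cursors c1@0 c3@1 c4@1 c2@4, authorship 13..2...
After op 6 (insert('v')): buffer="vsvvspsvsvaw" (len 12), cursors c1@1 c3@4 c4@4 c2@8, authorship 11343..22...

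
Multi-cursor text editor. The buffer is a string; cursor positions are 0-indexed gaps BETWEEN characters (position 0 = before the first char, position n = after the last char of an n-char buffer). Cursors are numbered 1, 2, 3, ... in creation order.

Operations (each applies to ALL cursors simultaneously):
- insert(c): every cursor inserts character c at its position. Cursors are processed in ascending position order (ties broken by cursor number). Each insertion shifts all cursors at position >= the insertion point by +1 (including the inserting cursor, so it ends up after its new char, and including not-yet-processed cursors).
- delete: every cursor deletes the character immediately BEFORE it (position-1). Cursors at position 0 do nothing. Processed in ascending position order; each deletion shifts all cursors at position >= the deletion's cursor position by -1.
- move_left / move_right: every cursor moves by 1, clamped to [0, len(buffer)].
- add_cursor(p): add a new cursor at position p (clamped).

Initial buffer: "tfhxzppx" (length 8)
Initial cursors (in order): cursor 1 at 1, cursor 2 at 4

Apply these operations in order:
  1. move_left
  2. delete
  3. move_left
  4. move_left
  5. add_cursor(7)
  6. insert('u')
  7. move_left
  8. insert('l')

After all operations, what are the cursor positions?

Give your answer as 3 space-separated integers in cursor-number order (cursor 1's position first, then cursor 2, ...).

After op 1 (move_left): buffer="tfhxzppx" (len 8), cursors c1@0 c2@3, authorship ........
After op 2 (delete): buffer="tfxzppx" (len 7), cursors c1@0 c2@2, authorship .......
After op 3 (move_left): buffer="tfxzppx" (len 7), cursors c1@0 c2@1, authorship .......
After op 4 (move_left): buffer="tfxzppx" (len 7), cursors c1@0 c2@0, authorship .......
After op 5 (add_cursor(7)): buffer="tfxzppx" (len 7), cursors c1@0 c2@0 c3@7, authorship .......
After op 6 (insert('u')): buffer="uutfxzppxu" (len 10), cursors c1@2 c2@2 c3@10, authorship 12.......3
After op 7 (move_left): buffer="uutfxzppxu" (len 10), cursors c1@1 c2@1 c3@9, authorship 12.......3
After op 8 (insert('l')): buffer="ullutfxzppxlu" (len 13), cursors c1@3 c2@3 c3@12, authorship 1122.......33

Answer: 3 3 12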